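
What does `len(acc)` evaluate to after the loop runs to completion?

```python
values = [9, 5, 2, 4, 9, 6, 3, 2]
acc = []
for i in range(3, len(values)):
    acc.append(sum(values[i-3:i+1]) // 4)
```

Let's trace through this code step by step.

Initialize: values = [9, 5, 2, 4, 9, 6, 3, 2]
Initialize: acc = []
Entering loop: for i in range(3, len(values)):
After iteration 1: i = 3, acc = [5]
After iteration 2: i = 4, acc = [5, 5]
After iteration 3: i = 5, acc = [5, 5, 5]
After iteration 4: i = 6, acc = [5, 5, 5, 5]
After iteration 5: i = 7, acc = [5, 5, 5, 5, 5]
Loop ends.
len(acc) = 5

Final answer: 5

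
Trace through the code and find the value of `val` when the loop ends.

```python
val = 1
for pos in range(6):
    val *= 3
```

Let's trace through this code step by step.

Initialize: val = 1
Entering loop: for pos in range(6):
After iteration 1: pos = 0, val = 3
After iteration 2: pos = 1, val = 9
After iteration 3: pos = 2, val = 27
After iteration 4: pos = 3, val = 81
After iteration 5: pos = 4, val = 243
After iteration 6: pos = 5, val = 729
Loop ends.

Final answer: 729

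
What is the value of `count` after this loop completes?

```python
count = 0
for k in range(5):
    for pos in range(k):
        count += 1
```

Let's trace through this code step by step.

Initialize: count = 0
Entering loop: for k in range(5):
After iteration 1: k = 0, count = 0
After iteration 2: k = 1, count = 1, pos = 0
After iteration 3: k = 2, count = 3, pos = 1
After iteration 4: k = 3, count = 6, pos = 2
After iteration 5: k = 4, count = 10, pos = 3
Loop ends.

Final answer: 10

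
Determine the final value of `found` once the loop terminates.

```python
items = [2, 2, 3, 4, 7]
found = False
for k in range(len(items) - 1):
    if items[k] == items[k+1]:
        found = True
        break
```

Let's trace through this code step by step.

Initialize: items = [2, 2, 3, 4, 7]
Initialize: found = False
Entering loop: for k in range(len(items) - 1):
After iteration 1: k = 0, found = True
Loop ends.

Final answer: True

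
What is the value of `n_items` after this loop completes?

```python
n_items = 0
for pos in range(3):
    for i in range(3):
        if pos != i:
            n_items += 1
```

Let's trace through this code step by step.

Initialize: n_items = 0
Entering loop: for pos in range(3):
After iteration 1: pos = 0, n_items = 2
After iteration 2: pos = 1, n_items = 4
After iteration 3: pos = 2, n_items = 6
Loop ends.

Final answer: 6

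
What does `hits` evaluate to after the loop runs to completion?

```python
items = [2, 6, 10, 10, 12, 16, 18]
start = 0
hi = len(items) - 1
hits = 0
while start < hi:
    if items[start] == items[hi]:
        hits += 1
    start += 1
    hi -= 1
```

Let's trace through this code step by step.

Initialize: items = [2, 6, 10, 10, 12, 16, 18]
Initialize: start = 0
Initialize: hi = 6
Initialize: hits = 0
Entering loop: while start < hi:
After iteration 1: start = 1, hi = 5, hits = 0
After iteration 2: start = 2, hi = 4, hits = 0
After iteration 3: start = 3, hi = 3, hits = 0
Loop ends.

Final answer: 0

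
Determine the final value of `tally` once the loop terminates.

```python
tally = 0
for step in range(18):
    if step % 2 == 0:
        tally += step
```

Let's trace through this code step by step.

Initialize: tally = 0
Entering loop: for step in range(18):
After iteration 1: step = 0, tally = 0
After iteration 2: step = 1, tally = 0
After iteration 3: step = 2, tally = 2
After iteration 4: step = 3, tally = 2
After iteration 5: step = 4, tally = 6
After iteration 6: step = 5, tally = 6
After iteration 7: step = 6, tally = 12
After iteration 8: step = 7, tally = 12
After iteration 9: step = 8, tally = 20
After iteration 10: step = 9, tally = 20
After iteration 11: step = 10, tally = 30
After iteration 12: step = 11, tally = 30
After iteration 13: step = 12, tally = 42
After iteration 14: step = 13, tally = 42
After iteration 15: step = 14, tally = 56
After iteration 16: step = 15, tally = 56
After iteration 17: step = 16, tally = 72
After iteration 18: step = 17, tally = 72
Loop ends.

Final answer: 72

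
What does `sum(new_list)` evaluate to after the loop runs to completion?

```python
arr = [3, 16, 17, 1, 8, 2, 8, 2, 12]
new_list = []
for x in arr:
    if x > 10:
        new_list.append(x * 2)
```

Let's trace through this code step by step.

Initialize: arr = [3, 16, 17, 1, 8, 2, 8, 2, 12]
Initialize: new_list = []
Entering loop: for x in arr:
After iteration 1: x = 3, new_list = []
After iteration 2: x = 16, new_list = [32]
After iteration 3: x = 17, new_list = [32, 34]
After iteration 4: x = 1, new_list = [32, 34]
After iteration 5: x = 8, new_list = [32, 34]
After iteration 6: x = 2, new_list = [32, 34]
After iteration 7: x = 8, new_list = [32, 34]
After iteration 8: x = 2, new_list = [32, 34]
After iteration 9: x = 12, new_list = [32, 34, 24]
Loop ends.
sum(new_list) = 90

Final answer: 90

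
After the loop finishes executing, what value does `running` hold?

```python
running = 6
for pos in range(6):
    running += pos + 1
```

Let's trace through this code step by step.

Initialize: running = 6
Entering loop: for pos in range(6):
After iteration 1: pos = 0, running = 7
After iteration 2: pos = 1, running = 9
After iteration 3: pos = 2, running = 12
After iteration 4: pos = 3, running = 16
After iteration 5: pos = 4, running = 21
After iteration 6: pos = 5, running = 27
Loop ends.

Final answer: 27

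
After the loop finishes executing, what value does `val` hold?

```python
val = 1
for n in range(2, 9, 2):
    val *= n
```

Let's trace through this code step by step.

Initialize: val = 1
Entering loop: for n in range(2, 9, 2):
After iteration 1: n = 2, val = 2
After iteration 2: n = 4, val = 8
After iteration 3: n = 6, val = 48
After iteration 4: n = 8, val = 384
Loop ends.

Final answer: 384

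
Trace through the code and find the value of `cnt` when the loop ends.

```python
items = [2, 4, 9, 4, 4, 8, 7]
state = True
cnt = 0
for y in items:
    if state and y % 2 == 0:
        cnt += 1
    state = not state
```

Let's trace through this code step by step.

Initialize: items = [2, 4, 9, 4, 4, 8, 7]
Initialize: state = True
Initialize: cnt = 0
Entering loop: for y in items:
After iteration 1: y = 2, state = False, cnt = 1
After iteration 2: y = 4, state = True, cnt = 1
After iteration 3: y = 9, state = False, cnt = 1
After iteration 4: y = 4, state = True, cnt = 1
After iteration 5: y = 4, state = False, cnt = 2
After iteration 6: y = 8, state = True, cnt = 2
After iteration 7: y = 7, state = False, cnt = 2
Loop ends.

Final answer: 2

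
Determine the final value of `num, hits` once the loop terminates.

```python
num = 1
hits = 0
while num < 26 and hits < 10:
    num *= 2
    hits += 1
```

Let's trace through this code step by step.

Initialize: num = 1
Initialize: hits = 0
Entering loop: while num < 26 and hits < 10:
After iteration 1: num = 2, hits = 1
After iteration 2: num = 4, hits = 2
After iteration 3: num = 8, hits = 3
After iteration 4: num = 16, hits = 4
After iteration 5: num = 32, hits = 5
Loop ends.

Final answer: 32, 5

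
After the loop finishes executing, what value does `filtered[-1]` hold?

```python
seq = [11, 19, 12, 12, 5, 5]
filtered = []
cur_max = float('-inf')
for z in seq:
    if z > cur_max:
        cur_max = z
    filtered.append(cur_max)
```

Let's trace through this code step by step.

Initialize: seq = [11, 19, 12, 12, 5, 5]
Initialize: filtered = []
Initialize: cur_max = -inf
Entering loop: for z in seq:
After iteration 1: z = 11, filtered = [11], cur_max = 11
After iteration 2: z = 19, filtered = [11, 19], cur_max = 19
After iteration 3: z = 12, filtered = [11, 19, 19], cur_max = 19
After iteration 4: z = 12, filtered = [11, 19, 19, 19], cur_max = 19
After iteration 5: z = 5, filtered = [11, 19, 19, 19, 19], cur_max = 19
After iteration 6: z = 5, filtered = [11, 19, 19, 19, 19, 19], cur_max = 19
Loop ends.
filtered[-1] = 19

Final answer: 19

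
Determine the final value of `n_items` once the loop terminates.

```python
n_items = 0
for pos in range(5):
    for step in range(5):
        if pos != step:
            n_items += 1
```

Let's trace through this code step by step.

Initialize: n_items = 0
Entering loop: for pos in range(5):
After iteration 1: pos = 0, n_items = 4
After iteration 2: pos = 1, n_items = 8
After iteration 3: pos = 2, n_items = 12
After iteration 4: pos = 3, n_items = 16
After iteration 5: pos = 4, n_items = 20
Loop ends.

Final answer: 20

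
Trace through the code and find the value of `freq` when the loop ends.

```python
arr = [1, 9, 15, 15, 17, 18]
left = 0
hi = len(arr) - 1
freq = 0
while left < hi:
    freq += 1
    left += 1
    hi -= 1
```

Let's trace through this code step by step.

Initialize: arr = [1, 9, 15, 15, 17, 18]
Initialize: left = 0
Initialize: hi = 5
Initialize: freq = 0
Entering loop: while left < hi:
After iteration 1: left = 1, hi = 4, freq = 1
After iteration 2: left = 2, hi = 3, freq = 2
After iteration 3: left = 3, hi = 2, freq = 3
Loop ends.

Final answer: 3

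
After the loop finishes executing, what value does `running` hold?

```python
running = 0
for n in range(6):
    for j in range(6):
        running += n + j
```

Let's trace through this code step by step.

Initialize: running = 0
Entering loop: for n in range(6):
After iteration 1: n = 0, running = 15
After iteration 2: n = 1, running = 36
After iteration 3: n = 2, running = 63
After iteration 4: n = 3, running = 96
After iteration 5: n = 4, running = 135
After iteration 6: n = 5, running = 180
Loop ends.

Final answer: 180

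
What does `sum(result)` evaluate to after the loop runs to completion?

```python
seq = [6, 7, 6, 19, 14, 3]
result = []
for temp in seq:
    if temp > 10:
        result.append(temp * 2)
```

Let's trace through this code step by step.

Initialize: seq = [6, 7, 6, 19, 14, 3]
Initialize: result = []
Entering loop: for temp in seq:
After iteration 1: temp = 6, result = []
After iteration 2: temp = 7, result = []
After iteration 3: temp = 6, result = []
After iteration 4: temp = 19, result = [38]
After iteration 5: temp = 14, result = [38, 28]
After iteration 6: temp = 3, result = [38, 28]
Loop ends.
sum(result) = 66

Final answer: 66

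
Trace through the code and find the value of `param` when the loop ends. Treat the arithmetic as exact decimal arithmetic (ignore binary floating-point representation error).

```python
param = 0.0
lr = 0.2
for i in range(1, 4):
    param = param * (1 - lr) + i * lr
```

Let's trace through this code step by step.

Initialize: param = 0.0
Initialize: lr = 0.2
Entering loop: for i in range(1, 4):
After iteration 1: i = 1, param = 0.2
After iteration 2: i = 2, param = 0.56
After iteration 3: i = 3, param = 1.048
Loop ends.

Final answer: 1.048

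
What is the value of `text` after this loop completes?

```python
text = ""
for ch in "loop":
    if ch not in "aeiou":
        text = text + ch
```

Let's trace through this code step by step.

Initialize: text = ''
Entering loop: for ch in "loop":
After iteration 1: ch = 'l', text = 'l'
After iteration 2: ch = 'o', text = 'l'
After iteration 3: ch = 'o', text = 'l'
After iteration 4: ch = 'p', text = 'lp'
Loop ends.

Final answer: 'lp'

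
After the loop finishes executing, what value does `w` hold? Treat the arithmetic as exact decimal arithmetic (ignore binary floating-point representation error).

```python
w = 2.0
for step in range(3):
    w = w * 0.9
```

Let's trace through this code step by step.

Initialize: w = 2.0
Entering loop: for step in range(3):
After iteration 1: step = 0, w = 1.8
After iteration 2: step = 1, w = 1.62
After iteration 3: step = 2, w = 1.458
Loop ends.

Final answer: 1.458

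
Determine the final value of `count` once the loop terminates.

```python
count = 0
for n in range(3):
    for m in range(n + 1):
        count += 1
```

Let's trace through this code step by step.

Initialize: count = 0
Entering loop: for n in range(3):
After iteration 1: n = 0, count = 1, m = 0
After iteration 2: n = 1, count = 3, m = 1
After iteration 3: n = 2, count = 6, m = 2
Loop ends.

Final answer: 6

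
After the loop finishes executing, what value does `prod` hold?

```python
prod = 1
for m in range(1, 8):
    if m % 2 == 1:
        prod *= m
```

Let's trace through this code step by step.

Initialize: prod = 1
Entering loop: for m in range(1, 8):
After iteration 1: m = 1, prod = 1
After iteration 2: m = 2, prod = 1
After iteration 3: m = 3, prod = 3
After iteration 4: m = 4, prod = 3
After iteration 5: m = 5, prod = 15
After iteration 6: m = 6, prod = 15
After iteration 7: m = 7, prod = 105
Loop ends.

Final answer: 105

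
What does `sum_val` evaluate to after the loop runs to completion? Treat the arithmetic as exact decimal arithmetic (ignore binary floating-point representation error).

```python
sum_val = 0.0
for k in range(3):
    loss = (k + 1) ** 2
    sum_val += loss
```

Let's trace through this code step by step.

Initialize: sum_val = 0.0
Entering loop: for k in range(3):
After iteration 1: k = 0, sum_val = 1.0, loss = 1
After iteration 2: k = 1, sum_val = 5.0, loss = 4
After iteration 3: k = 2, sum_val = 14.0, loss = 9
Loop ends.

Final answer: 14.0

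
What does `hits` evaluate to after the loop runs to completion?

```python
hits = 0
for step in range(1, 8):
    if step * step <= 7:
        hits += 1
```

Let's trace through this code step by step.

Initialize: hits = 0
Entering loop: for step in range(1, 8):
After iteration 1: step = 1, hits = 1
After iteration 2: step = 2, hits = 2
After iteration 3: step = 3, hits = 2
After iteration 4: step = 4, hits = 2
After iteration 5: step = 5, hits = 2
After iteration 6: step = 6, hits = 2
After iteration 7: step = 7, hits = 2
Loop ends.

Final answer: 2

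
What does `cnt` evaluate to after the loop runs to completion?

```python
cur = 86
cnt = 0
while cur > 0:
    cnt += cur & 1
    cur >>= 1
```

Let's trace through this code step by step.

Initialize: cur = 86
Initialize: cnt = 0
Entering loop: while cur > 0:
After iteration 1: cur = 43, cnt = 0
After iteration 2: cur = 21, cnt = 1
After iteration 3: cur = 10, cnt = 2
After iteration 4: cur = 5, cnt = 2
After iteration 5: cur = 2, cnt = 3
After iteration 6: cur = 1, cnt = 3
After iteration 7: cur = 0, cnt = 4
Loop ends.

Final answer: 4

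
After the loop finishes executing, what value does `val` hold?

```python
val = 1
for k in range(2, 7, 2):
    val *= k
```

Let's trace through this code step by step.

Initialize: val = 1
Entering loop: for k in range(2, 7, 2):
After iteration 1: k = 2, val = 2
After iteration 2: k = 4, val = 8
After iteration 3: k = 6, val = 48
Loop ends.

Final answer: 48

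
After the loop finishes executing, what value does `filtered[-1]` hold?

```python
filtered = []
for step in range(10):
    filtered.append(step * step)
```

Let's trace through this code step by step.

Initialize: filtered = []
Entering loop: for step in range(10):
After iteration 1: step = 0, filtered = [0]
After iteration 2: step = 1, filtered = [0, 1]
After iteration 3: step = 2, filtered = [0, 1, 4]
After iteration 4: step = 3, filtered = [0, 1, 4, 9]
After iteration 5: step = 4, filtered = [0, 1, 4, 9, 16]
After iteration 6: step = 5, filtered = [0, 1, 4, 9, 16, 25]
After iteration 7: step = 6, filtered = [0, 1, 4, 9, 16, 25, 36]
After iteration 8: step = 7, filtered = [0, 1, 4, 9, 16, 25, 36, 49]
After iteration 9: step = 8, filtered = [0, 1, 4, 9, 16, 25, 36, 49, 64]
After iteration 10: step = 9, filtered = [0, 1, 4, 9, 16, 25, 36, 49, 64, 81]
Loop ends.
filtered[-1] = 81

Final answer: 81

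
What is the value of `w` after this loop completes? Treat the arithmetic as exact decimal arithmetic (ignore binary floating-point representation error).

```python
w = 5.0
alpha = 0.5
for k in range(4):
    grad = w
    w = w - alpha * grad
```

Let's trace through this code step by step.

Initialize: w = 5.0
Initialize: alpha = 0.5
Entering loop: for k in range(4):
After iteration 1: k = 0, w = 2.5, grad = 5.0
After iteration 2: k = 1, w = 1.25, grad = 2.5
After iteration 3: k = 2, w = 0.625, grad = 1.25
After iteration 4: k = 3, w = 0.3125, grad = 0.625
Loop ends.

Final answer: 0.3125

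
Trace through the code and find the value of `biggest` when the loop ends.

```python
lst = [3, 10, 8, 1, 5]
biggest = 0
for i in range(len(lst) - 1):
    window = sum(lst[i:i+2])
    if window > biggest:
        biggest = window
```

Let's trace through this code step by step.

Initialize: lst = [3, 10, 8, 1, 5]
Initialize: biggest = 0
Entering loop: for i in range(len(lst) - 1):
After iteration 1: i = 0, biggest = 13, window = 13
After iteration 2: i = 1, biggest = 18, window = 18
After iteration 3: i = 2, biggest = 18, window = 9
After iteration 4: i = 3, biggest = 18, window = 6
Loop ends.

Final answer: 18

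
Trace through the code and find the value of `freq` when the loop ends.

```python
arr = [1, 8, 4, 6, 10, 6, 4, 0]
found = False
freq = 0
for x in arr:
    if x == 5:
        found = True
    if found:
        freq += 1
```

Let's trace through this code step by step.

Initialize: arr = [1, 8, 4, 6, 10, 6, 4, 0]
Initialize: found = False
Initialize: freq = 0
Entering loop: for x in arr:
After iteration 1: x = 1, freq = 0
After iteration 2: x = 8, freq = 0
After iteration 3: x = 4, freq = 0
After iteration 4: x = 6, freq = 0
After iteration 5: x = 10, freq = 0
After iteration 6: x = 6, freq = 0
After iteration 7: x = 4, freq = 0
After iteration 8: x = 0, freq = 0
Loop ends.

Final answer: 0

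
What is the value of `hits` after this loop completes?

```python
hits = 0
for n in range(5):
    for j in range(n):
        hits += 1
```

Let's trace through this code step by step.

Initialize: hits = 0
Entering loop: for n in range(5):
After iteration 1: n = 0, hits = 0
After iteration 2: n = 1, hits = 1, j = 0
After iteration 3: n = 2, hits = 3, j = 1
After iteration 4: n = 3, hits = 6, j = 2
After iteration 5: n = 4, hits = 10, j = 3
Loop ends.

Final answer: 10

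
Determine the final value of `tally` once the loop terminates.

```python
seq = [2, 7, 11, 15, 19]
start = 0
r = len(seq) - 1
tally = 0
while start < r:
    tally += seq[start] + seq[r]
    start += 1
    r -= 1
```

Let's trace through this code step by step.

Initialize: seq = [2, 7, 11, 15, 19]
Initialize: start = 0
Initialize: r = 4
Initialize: tally = 0
Entering loop: while start < r:
After iteration 1: start = 1, r = 3, tally = 21
After iteration 2: start = 2, r = 2, tally = 43
Loop ends.

Final answer: 43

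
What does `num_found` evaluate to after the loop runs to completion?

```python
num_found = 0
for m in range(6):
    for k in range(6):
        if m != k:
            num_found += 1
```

Let's trace through this code step by step.

Initialize: num_found = 0
Entering loop: for m in range(6):
After iteration 1: m = 0, num_found = 5
After iteration 2: m = 1, num_found = 10
After iteration 3: m = 2, num_found = 15
After iteration 4: m = 3, num_found = 20
After iteration 5: m = 4, num_found = 25
After iteration 6: m = 5, num_found = 30
Loop ends.

Final answer: 30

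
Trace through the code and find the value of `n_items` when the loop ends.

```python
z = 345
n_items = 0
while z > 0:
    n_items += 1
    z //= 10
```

Let's trace through this code step by step.

Initialize: z = 345
Initialize: n_items = 0
Entering loop: while z > 0:
After iteration 1: z = 34, n_items = 1
After iteration 2: z = 3, n_items = 2
After iteration 3: z = 0, n_items = 3
Loop ends.

Final answer: 3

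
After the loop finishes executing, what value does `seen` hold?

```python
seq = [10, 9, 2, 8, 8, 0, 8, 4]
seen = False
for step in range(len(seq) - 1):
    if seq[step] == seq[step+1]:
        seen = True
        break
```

Let's trace through this code step by step.

Initialize: seq = [10, 9, 2, 8, 8, 0, 8, 4]
Initialize: seen = False
Entering loop: for step in range(len(seq) - 1):
After iteration 1: step = 0, seen = False
After iteration 2: step = 1, seen = False
After iteration 3: step = 2, seen = False
After iteration 4: step = 3, seen = True
Loop ends.

Final answer: True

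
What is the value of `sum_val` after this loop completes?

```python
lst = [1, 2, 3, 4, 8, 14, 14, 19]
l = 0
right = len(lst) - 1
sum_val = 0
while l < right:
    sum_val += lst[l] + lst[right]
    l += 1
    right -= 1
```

Let's trace through this code step by step.

Initialize: lst = [1, 2, 3, 4, 8, 14, 14, 19]
Initialize: l = 0
Initialize: right = 7
Initialize: sum_val = 0
Entering loop: while l < right:
After iteration 1: l = 1, right = 6, sum_val = 20
After iteration 2: l = 2, right = 5, sum_val = 36
After iteration 3: l = 3, right = 4, sum_val = 53
After iteration 4: l = 4, right = 3, sum_val = 65
Loop ends.

Final answer: 65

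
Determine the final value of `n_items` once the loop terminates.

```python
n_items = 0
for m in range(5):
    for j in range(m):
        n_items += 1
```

Let's trace through this code step by step.

Initialize: n_items = 0
Entering loop: for m in range(5):
After iteration 1: m = 0, n_items = 0
After iteration 2: m = 1, n_items = 1, j = 0
After iteration 3: m = 2, n_items = 3, j = 1
After iteration 4: m = 3, n_items = 6, j = 2
After iteration 5: m = 4, n_items = 10, j = 3
Loop ends.

Final answer: 10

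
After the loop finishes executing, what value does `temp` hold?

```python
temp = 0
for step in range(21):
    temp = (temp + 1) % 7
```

Let's trace through this code step by step.

Initialize: temp = 0
Entering loop: for step in range(21):
After iteration 1: step = 0, temp = 1
After iteration 2: step = 1, temp = 2
After iteration 3: step = 2, temp = 3
After iteration 4: step = 3, temp = 4
After iteration 5: step = 4, temp = 5
After iteration 6: step = 5, temp = 6
After iteration 7: step = 6, temp = 0
After iteration 8: step = 7, temp = 1
After iteration 9: step = 8, temp = 2
After iteration 10: step = 9, temp = 3
After iteration 11: step = 10, temp = 4
After iteration 12: step = 11, temp = 5
After iteration 13: step = 12, temp = 6
After iteration 14: step = 13, temp = 0
After iteration 15: step = 14, temp = 1
After iteration 16: step = 15, temp = 2
After iteration 17: step = 16, temp = 3
After iteration 18: step = 17, temp = 4
After iteration 19: step = 18, temp = 5
After iteration 20: step = 19, temp = 6
After iteration 21: step = 20, temp = 0
Loop ends.

Final answer: 0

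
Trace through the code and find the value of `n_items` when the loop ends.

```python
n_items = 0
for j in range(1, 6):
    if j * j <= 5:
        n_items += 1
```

Let's trace through this code step by step.

Initialize: n_items = 0
Entering loop: for j in range(1, 6):
After iteration 1: j = 1, n_items = 1
After iteration 2: j = 2, n_items = 2
After iteration 3: j = 3, n_items = 2
After iteration 4: j = 4, n_items = 2
After iteration 5: j = 5, n_items = 2
Loop ends.

Final answer: 2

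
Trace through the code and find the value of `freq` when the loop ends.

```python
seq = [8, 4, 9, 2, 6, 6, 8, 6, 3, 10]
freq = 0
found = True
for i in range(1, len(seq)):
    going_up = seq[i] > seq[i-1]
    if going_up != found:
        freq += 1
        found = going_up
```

Let's trace through this code step by step.

Initialize: seq = [8, 4, 9, 2, 6, 6, 8, 6, 3, 10]
Initialize: freq = 0
Initialize: found = True
Entering loop: for i in range(1, len(seq)):
After iteration 1: i = 1, freq = 1, found = False, going_up = False
After iteration 2: i = 2, freq = 2, found = True, going_up = True
After iteration 3: i = 3, freq = 3, found = False, going_up = False
After iteration 4: i = 4, freq = 4, found = True, going_up = True
After iteration 5: i = 5, freq = 5, found = False, going_up = False
After iteration 6: i = 6, freq = 6, found = True, going_up = True
After iteration 7: i = 7, freq = 7, found = False, going_up = False
After iteration 8: i = 8, freq = 7, found = False, going_up = False
After iteration 9: i = 9, freq = 8, found = True, going_up = True
Loop ends.

Final answer: 8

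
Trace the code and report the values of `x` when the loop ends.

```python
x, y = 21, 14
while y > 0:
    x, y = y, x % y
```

Let's trace through this code step by step.

Initialize: x = 21
Initialize: y = 14
Entering loop: while y > 0:
After iteration 1: x = 14, y = 7
After iteration 2: x = 7, y = 0
Loop ends.

Final answer: 7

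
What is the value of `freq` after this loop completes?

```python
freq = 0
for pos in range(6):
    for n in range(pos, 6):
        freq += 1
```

Let's trace through this code step by step.

Initialize: freq = 0
Entering loop: for pos in range(6):
After iteration 1: pos = 0, freq = 6
After iteration 2: pos = 1, freq = 11
After iteration 3: pos = 2, freq = 15
After iteration 4: pos = 3, freq = 18
After iteration 5: pos = 4, freq = 20
After iteration 6: pos = 5, freq = 21
Loop ends.

Final answer: 21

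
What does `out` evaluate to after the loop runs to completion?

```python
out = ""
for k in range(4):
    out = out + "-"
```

Let's trace through this code step by step.

Initialize: out = ''
Entering loop: for k in range(4):
After iteration 1: k = 0, out = '-'
After iteration 2: k = 1, out = '--'
After iteration 3: k = 2, out = '---'
After iteration 4: k = 3, out = '----'
Loop ends.

Final answer: '----'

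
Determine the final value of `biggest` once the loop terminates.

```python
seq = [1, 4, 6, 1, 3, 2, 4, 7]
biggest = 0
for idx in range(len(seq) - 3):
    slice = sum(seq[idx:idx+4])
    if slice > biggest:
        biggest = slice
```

Let's trace through this code step by step.

Initialize: seq = [1, 4, 6, 1, 3, 2, 4, 7]
Initialize: biggest = 0
Entering loop: for idx in range(len(seq) - 3):
After iteration 1: idx = 0, biggest = 12, slice = 12
After iteration 2: idx = 1, biggest = 14, slice = 14
After iteration 3: idx = 2, biggest = 14, slice = 12
After iteration 4: idx = 3, biggest = 14, slice = 10
After iteration 5: idx = 4, biggest = 16, slice = 16
Loop ends.

Final answer: 16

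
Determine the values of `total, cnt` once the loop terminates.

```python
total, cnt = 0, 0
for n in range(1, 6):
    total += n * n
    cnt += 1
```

Let's trace through this code step by step.

Initialize: total = 0
Initialize: cnt = 0
Entering loop: for n in range(1, 6):
After iteration 1: n = 1, total = 1, cnt = 1
After iteration 2: n = 2, total = 5, cnt = 2
After iteration 3: n = 3, total = 14, cnt = 3
After iteration 4: n = 4, total = 30, cnt = 4
After iteration 5: n = 5, total = 55, cnt = 5
Loop ends.

Final answer: 55, 5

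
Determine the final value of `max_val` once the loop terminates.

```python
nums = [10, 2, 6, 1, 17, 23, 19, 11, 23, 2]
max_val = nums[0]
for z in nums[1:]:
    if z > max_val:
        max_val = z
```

Let's trace through this code step by step.

Initialize: nums = [10, 2, 6, 1, 17, 23, 19, 11, 23, 2]
Initialize: max_val = 10
Entering loop: for z in nums[1:]:
After iteration 1: z = 2, max_val = 10
After iteration 2: z = 6, max_val = 10
After iteration 3: z = 1, max_val = 10
After iteration 4: z = 17, max_val = 17
After iteration 5: z = 23, max_val = 23
After iteration 6: z = 19, max_val = 23
After iteration 7: z = 11, max_val = 23
After iteration 8: z = 23, max_val = 23
After iteration 9: z = 2, max_val = 23
Loop ends.

Final answer: 23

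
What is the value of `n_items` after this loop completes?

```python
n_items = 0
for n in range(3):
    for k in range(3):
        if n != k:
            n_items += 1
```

Let's trace through this code step by step.

Initialize: n_items = 0
Entering loop: for n in range(3):
After iteration 1: n = 0, n_items = 2
After iteration 2: n = 1, n_items = 4
After iteration 3: n = 2, n_items = 6
Loop ends.

Final answer: 6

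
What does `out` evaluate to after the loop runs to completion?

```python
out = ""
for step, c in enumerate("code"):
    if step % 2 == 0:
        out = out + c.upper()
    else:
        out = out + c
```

Let's trace through this code step by step.

Initialize: out = ''
Entering loop: for step, c in enumerate("code"):
After iteration 1: step = 0, c = 'c', out = 'C'
After iteration 2: step = 1, c = 'o', out = 'Co'
After iteration 3: step = 2, c = 'd', out = 'CoD'
After iteration 4: step = 3, c = 'e', out = 'CoDe'
Loop ends.

Final answer: 'CoDe'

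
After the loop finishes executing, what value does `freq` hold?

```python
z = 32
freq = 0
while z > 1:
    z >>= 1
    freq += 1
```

Let's trace through this code step by step.

Initialize: z = 32
Initialize: freq = 0
Entering loop: while z > 1:
After iteration 1: z = 16, freq = 1
After iteration 2: z = 8, freq = 2
After iteration 3: z = 4, freq = 3
After iteration 4: z = 2, freq = 4
After iteration 5: z = 1, freq = 5
Loop ends.

Final answer: 5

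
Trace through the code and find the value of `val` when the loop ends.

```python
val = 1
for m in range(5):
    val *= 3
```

Let's trace through this code step by step.

Initialize: val = 1
Entering loop: for m in range(5):
After iteration 1: m = 0, val = 3
After iteration 2: m = 1, val = 9
After iteration 3: m = 2, val = 27
After iteration 4: m = 3, val = 81
After iteration 5: m = 4, val = 243
Loop ends.

Final answer: 243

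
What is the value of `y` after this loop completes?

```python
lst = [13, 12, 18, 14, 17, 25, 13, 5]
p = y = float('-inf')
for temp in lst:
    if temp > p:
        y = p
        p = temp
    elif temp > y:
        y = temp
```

Let's trace through this code step by step.

Initialize: lst = [13, 12, 18, 14, 17, 25, 13, 5]
Initialize: p = -inf
Initialize: y = -inf
Entering loop: for temp in lst:
After iteration 1: temp = 13, p = 13, y = -inf
After iteration 2: temp = 12, p = 13, y = 12
After iteration 3: temp = 18, p = 18, y = 13
After iteration 4: temp = 14, p = 18, y = 14
After iteration 5: temp = 17, p = 18, y = 17
After iteration 6: temp = 25, p = 25, y = 18
After iteration 7: temp = 13, p = 25, y = 18
After iteration 8: temp = 5, p = 25, y = 18
Loop ends.

Final answer: 18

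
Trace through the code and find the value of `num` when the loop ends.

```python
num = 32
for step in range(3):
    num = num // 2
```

Let's trace through this code step by step.

Initialize: num = 32
Entering loop: for step in range(3):
After iteration 1: step = 0, num = 16
After iteration 2: step = 1, num = 8
After iteration 3: step = 2, num = 4
Loop ends.

Final answer: 4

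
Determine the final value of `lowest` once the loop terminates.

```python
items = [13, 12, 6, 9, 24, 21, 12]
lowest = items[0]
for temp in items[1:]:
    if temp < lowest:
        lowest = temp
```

Let's trace through this code step by step.

Initialize: items = [13, 12, 6, 9, 24, 21, 12]
Initialize: lowest = 13
Entering loop: for temp in items[1:]:
After iteration 1: temp = 12, lowest = 12
After iteration 2: temp = 6, lowest = 6
After iteration 3: temp = 9, lowest = 6
After iteration 4: temp = 24, lowest = 6
After iteration 5: temp = 21, lowest = 6
After iteration 6: temp = 12, lowest = 6
Loop ends.

Final answer: 6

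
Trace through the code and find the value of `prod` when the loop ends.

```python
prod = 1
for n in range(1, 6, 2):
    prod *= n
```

Let's trace through this code step by step.

Initialize: prod = 1
Entering loop: for n in range(1, 6, 2):
After iteration 1: n = 1, prod = 1
After iteration 2: n = 3, prod = 3
After iteration 3: n = 5, prod = 15
Loop ends.

Final answer: 15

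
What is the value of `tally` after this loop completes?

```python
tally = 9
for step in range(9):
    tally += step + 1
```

Let's trace through this code step by step.

Initialize: tally = 9
Entering loop: for step in range(9):
After iteration 1: step = 0, tally = 10
After iteration 2: step = 1, tally = 12
After iteration 3: step = 2, tally = 15
After iteration 4: step = 3, tally = 19
After iteration 5: step = 4, tally = 24
After iteration 6: step = 5, tally = 30
After iteration 7: step = 6, tally = 37
After iteration 8: step = 7, tally = 45
After iteration 9: step = 8, tally = 54
Loop ends.

Final answer: 54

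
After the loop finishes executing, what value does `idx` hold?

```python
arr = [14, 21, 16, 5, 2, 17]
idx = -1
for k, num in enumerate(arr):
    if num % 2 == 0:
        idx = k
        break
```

Let's trace through this code step by step.

Initialize: arr = [14, 21, 16, 5, 2, 17]
Initialize: idx = -1
Entering loop: for k, num in enumerate(arr):
After iteration 1: k = 0, num = 14, idx = 0
Loop ends.

Final answer: 0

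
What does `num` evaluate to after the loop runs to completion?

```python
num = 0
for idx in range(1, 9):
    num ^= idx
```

Let's trace through this code step by step.

Initialize: num = 0
Entering loop: for idx in range(1, 9):
After iteration 1: idx = 1, num = 1
After iteration 2: idx = 2, num = 3
After iteration 3: idx = 3, num = 0
After iteration 4: idx = 4, num = 4
After iteration 5: idx = 5, num = 1
After iteration 6: idx = 6, num = 7
After iteration 7: idx = 7, num = 0
After iteration 8: idx = 8, num = 8
Loop ends.

Final answer: 8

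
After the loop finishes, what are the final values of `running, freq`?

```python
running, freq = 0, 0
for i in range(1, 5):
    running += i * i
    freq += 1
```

Let's trace through this code step by step.

Initialize: running = 0
Initialize: freq = 0
Entering loop: for i in range(1, 5):
After iteration 1: i = 1, running = 1, freq = 1
After iteration 2: i = 2, running = 5, freq = 2
After iteration 3: i = 3, running = 14, freq = 3
After iteration 4: i = 4, running = 30, freq = 4
Loop ends.

Final answer: 30, 4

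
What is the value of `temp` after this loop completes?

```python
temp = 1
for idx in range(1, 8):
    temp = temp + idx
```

Let's trace through this code step by step.

Initialize: temp = 1
Entering loop: for idx in range(1, 8):
After iteration 1: idx = 1, temp = 2
After iteration 2: idx = 2, temp = 4
After iteration 3: idx = 3, temp = 7
After iteration 4: idx = 4, temp = 11
After iteration 5: idx = 5, temp = 16
After iteration 6: idx = 6, temp = 22
After iteration 7: idx = 7, temp = 29
Loop ends.

Final answer: 29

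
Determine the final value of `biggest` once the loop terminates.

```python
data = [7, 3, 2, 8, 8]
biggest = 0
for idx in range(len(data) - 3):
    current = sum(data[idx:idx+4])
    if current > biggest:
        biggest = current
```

Let's trace through this code step by step.

Initialize: data = [7, 3, 2, 8, 8]
Initialize: biggest = 0
Entering loop: for idx in range(len(data) - 3):
After iteration 1: idx = 0, biggest = 20, current = 20
After iteration 2: idx = 1, biggest = 21, current = 21
Loop ends.

Final answer: 21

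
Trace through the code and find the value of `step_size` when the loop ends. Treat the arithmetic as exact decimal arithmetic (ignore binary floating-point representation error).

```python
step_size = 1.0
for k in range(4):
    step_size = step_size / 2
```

Let's trace through this code step by step.

Initialize: step_size = 1.0
Entering loop: for k in range(4):
After iteration 1: k = 0, step_size = 0.5
After iteration 2: k = 1, step_size = 0.25
After iteration 3: k = 2, step_size = 0.125
After iteration 4: k = 3, step_size = 0.0625
Loop ends.

Final answer: 0.0625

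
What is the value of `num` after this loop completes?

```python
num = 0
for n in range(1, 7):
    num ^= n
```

Let's trace through this code step by step.

Initialize: num = 0
Entering loop: for n in range(1, 7):
After iteration 1: n = 1, num = 1
After iteration 2: n = 2, num = 3
After iteration 3: n = 3, num = 0
After iteration 4: n = 4, num = 4
After iteration 5: n = 5, num = 1
After iteration 6: n = 6, num = 7
Loop ends.

Final answer: 7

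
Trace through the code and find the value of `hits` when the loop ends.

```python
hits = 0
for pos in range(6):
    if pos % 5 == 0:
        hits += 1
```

Let's trace through this code step by step.

Initialize: hits = 0
Entering loop: for pos in range(6):
After iteration 1: pos = 0, hits = 1
After iteration 2: pos = 1, hits = 1
After iteration 3: pos = 2, hits = 1
After iteration 4: pos = 3, hits = 1
After iteration 5: pos = 4, hits = 1
After iteration 6: pos = 5, hits = 2
Loop ends.

Final answer: 2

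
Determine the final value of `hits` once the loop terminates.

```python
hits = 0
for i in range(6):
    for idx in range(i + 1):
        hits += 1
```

Let's trace through this code step by step.

Initialize: hits = 0
Entering loop: for i in range(6):
After iteration 1: i = 0, hits = 1, idx = 0
After iteration 2: i = 1, hits = 3, idx = 1
After iteration 3: i = 2, hits = 6, idx = 2
After iteration 4: i = 3, hits = 10, idx = 3
After iteration 5: i = 4, hits = 15, idx = 4
After iteration 6: i = 5, hits = 21, idx = 5
Loop ends.

Final answer: 21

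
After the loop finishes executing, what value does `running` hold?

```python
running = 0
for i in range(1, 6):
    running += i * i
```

Let's trace through this code step by step.

Initialize: running = 0
Entering loop: for i in range(1, 6):
After iteration 1: i = 1, running = 1
After iteration 2: i = 2, running = 5
After iteration 3: i = 3, running = 14
After iteration 4: i = 4, running = 30
After iteration 5: i = 5, running = 55
Loop ends.

Final answer: 55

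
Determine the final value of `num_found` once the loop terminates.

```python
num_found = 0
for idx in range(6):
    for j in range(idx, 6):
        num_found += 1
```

Let's trace through this code step by step.

Initialize: num_found = 0
Entering loop: for idx in range(6):
After iteration 1: idx = 0, num_found = 6
After iteration 2: idx = 1, num_found = 11
After iteration 3: idx = 2, num_found = 15
After iteration 4: idx = 3, num_found = 18
After iteration 5: idx = 4, num_found = 20
After iteration 6: idx = 5, num_found = 21
Loop ends.

Final answer: 21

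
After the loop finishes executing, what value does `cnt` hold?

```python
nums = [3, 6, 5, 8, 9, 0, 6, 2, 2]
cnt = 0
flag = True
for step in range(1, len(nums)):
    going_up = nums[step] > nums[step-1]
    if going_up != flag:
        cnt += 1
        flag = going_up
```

Let's trace through this code step by step.

Initialize: nums = [3, 6, 5, 8, 9, 0, 6, 2, 2]
Initialize: cnt = 0
Initialize: flag = True
Entering loop: for step in range(1, len(nums)):
After iteration 1: step = 1, cnt = 0, flag = True, going_up = True
After iteration 2: step = 2, cnt = 1, flag = False, going_up = False
After iteration 3: step = 3, cnt = 2, flag = True, going_up = True
After iteration 4: step = 4, cnt = 2, flag = True, going_up = True
After iteration 5: step = 5, cnt = 3, flag = False, going_up = False
After iteration 6: step = 6, cnt = 4, flag = True, going_up = True
After iteration 7: step = 7, cnt = 5, flag = False, going_up = False
After iteration 8: step = 8, cnt = 5, flag = False, going_up = False
Loop ends.

Final answer: 5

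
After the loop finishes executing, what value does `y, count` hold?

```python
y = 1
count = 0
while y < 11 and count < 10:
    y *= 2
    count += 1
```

Let's trace through this code step by step.

Initialize: y = 1
Initialize: count = 0
Entering loop: while y < 11 and count < 10:
After iteration 1: y = 2, count = 1
After iteration 2: y = 4, count = 2
After iteration 3: y = 8, count = 3
After iteration 4: y = 16, count = 4
Loop ends.

Final answer: 16, 4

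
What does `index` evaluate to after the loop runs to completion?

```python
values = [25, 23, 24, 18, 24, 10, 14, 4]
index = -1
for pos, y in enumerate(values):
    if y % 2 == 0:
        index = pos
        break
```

Let's trace through this code step by step.

Initialize: values = [25, 23, 24, 18, 24, 10, 14, 4]
Initialize: index = -1
Entering loop: for pos, y in enumerate(values):
After iteration 1: pos = 0, y = 25, index = -1
After iteration 2: pos = 1, y = 23, index = -1
After iteration 3: pos = 2, y = 24, index = 2
Loop ends.

Final answer: 2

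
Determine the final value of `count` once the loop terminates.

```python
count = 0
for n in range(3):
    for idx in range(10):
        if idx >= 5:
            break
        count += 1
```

Let's trace through this code step by step.

Initialize: count = 0
Entering loop: for n in range(3):
After iteration 1: n = 0, count = 5
After iteration 2: n = 1, count = 10
After iteration 3: n = 2, count = 15
Loop ends.

Final answer: 15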